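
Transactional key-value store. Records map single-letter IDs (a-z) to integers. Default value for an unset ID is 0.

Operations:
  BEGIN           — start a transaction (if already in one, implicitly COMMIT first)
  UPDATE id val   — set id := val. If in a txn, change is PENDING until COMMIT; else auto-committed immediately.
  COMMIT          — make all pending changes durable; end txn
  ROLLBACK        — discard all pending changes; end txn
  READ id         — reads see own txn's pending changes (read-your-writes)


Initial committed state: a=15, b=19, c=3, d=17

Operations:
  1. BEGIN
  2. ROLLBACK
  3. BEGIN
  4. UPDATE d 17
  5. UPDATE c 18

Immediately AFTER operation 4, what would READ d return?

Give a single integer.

Initial committed: {a=15, b=19, c=3, d=17}
Op 1: BEGIN: in_txn=True, pending={}
Op 2: ROLLBACK: discarded pending []; in_txn=False
Op 3: BEGIN: in_txn=True, pending={}
Op 4: UPDATE d=17 (pending; pending now {d=17})
After op 4: visible(d) = 17 (pending={d=17}, committed={a=15, b=19, c=3, d=17})

Answer: 17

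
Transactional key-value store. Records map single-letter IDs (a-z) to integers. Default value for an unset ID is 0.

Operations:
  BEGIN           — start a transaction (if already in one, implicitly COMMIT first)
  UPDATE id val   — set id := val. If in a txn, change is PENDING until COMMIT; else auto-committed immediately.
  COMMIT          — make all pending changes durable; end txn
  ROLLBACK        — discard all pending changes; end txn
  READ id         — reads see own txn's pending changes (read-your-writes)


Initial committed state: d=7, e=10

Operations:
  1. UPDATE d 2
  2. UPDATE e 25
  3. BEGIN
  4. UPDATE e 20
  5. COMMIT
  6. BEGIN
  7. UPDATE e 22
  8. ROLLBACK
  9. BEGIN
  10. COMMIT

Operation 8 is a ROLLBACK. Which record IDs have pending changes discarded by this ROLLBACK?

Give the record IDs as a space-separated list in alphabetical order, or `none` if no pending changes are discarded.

Answer: e

Derivation:
Initial committed: {d=7, e=10}
Op 1: UPDATE d=2 (auto-commit; committed d=2)
Op 2: UPDATE e=25 (auto-commit; committed e=25)
Op 3: BEGIN: in_txn=True, pending={}
Op 4: UPDATE e=20 (pending; pending now {e=20})
Op 5: COMMIT: merged ['e'] into committed; committed now {d=2, e=20}
Op 6: BEGIN: in_txn=True, pending={}
Op 7: UPDATE e=22 (pending; pending now {e=22})
Op 8: ROLLBACK: discarded pending ['e']; in_txn=False
Op 9: BEGIN: in_txn=True, pending={}
Op 10: COMMIT: merged [] into committed; committed now {d=2, e=20}
ROLLBACK at op 8 discards: ['e']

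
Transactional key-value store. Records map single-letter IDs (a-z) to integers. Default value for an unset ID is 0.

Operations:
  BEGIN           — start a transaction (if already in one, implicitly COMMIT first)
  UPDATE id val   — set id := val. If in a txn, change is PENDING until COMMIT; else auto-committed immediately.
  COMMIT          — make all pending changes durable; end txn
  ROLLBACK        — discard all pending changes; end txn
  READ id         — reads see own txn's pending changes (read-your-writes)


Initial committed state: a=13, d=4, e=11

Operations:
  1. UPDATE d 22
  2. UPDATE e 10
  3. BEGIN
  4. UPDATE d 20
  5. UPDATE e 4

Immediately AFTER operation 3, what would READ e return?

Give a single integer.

Answer: 10

Derivation:
Initial committed: {a=13, d=4, e=11}
Op 1: UPDATE d=22 (auto-commit; committed d=22)
Op 2: UPDATE e=10 (auto-commit; committed e=10)
Op 3: BEGIN: in_txn=True, pending={}
After op 3: visible(e) = 10 (pending={}, committed={a=13, d=22, e=10})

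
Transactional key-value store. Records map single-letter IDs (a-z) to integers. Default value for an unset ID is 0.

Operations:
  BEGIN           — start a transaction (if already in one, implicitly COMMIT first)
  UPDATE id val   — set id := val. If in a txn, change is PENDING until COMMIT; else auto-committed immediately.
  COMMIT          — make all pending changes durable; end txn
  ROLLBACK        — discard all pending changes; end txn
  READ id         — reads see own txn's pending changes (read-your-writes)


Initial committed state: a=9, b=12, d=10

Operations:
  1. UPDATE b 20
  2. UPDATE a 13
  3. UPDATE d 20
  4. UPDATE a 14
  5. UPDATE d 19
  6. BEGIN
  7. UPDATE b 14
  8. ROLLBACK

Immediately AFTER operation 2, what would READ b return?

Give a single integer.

Initial committed: {a=9, b=12, d=10}
Op 1: UPDATE b=20 (auto-commit; committed b=20)
Op 2: UPDATE a=13 (auto-commit; committed a=13)
After op 2: visible(b) = 20 (pending={}, committed={a=13, b=20, d=10})

Answer: 20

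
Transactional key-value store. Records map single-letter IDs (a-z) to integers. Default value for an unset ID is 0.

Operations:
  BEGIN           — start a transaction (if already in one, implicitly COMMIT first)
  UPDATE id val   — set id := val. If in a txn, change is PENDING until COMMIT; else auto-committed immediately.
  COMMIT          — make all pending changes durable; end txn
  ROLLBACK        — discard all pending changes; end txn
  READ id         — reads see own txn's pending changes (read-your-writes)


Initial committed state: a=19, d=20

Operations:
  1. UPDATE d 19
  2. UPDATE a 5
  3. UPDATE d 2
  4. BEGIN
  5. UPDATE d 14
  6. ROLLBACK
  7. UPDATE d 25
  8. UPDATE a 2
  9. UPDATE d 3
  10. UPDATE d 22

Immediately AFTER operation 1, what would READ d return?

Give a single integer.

Initial committed: {a=19, d=20}
Op 1: UPDATE d=19 (auto-commit; committed d=19)
After op 1: visible(d) = 19 (pending={}, committed={a=19, d=19})

Answer: 19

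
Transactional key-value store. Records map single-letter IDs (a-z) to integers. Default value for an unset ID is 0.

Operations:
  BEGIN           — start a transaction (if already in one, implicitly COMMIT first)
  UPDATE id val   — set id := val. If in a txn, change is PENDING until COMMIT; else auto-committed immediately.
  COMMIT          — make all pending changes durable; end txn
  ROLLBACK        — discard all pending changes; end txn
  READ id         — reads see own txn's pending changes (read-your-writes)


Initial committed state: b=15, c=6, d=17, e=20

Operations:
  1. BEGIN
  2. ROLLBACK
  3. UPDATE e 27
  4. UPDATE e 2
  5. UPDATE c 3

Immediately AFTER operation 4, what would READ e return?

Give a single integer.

Answer: 2

Derivation:
Initial committed: {b=15, c=6, d=17, e=20}
Op 1: BEGIN: in_txn=True, pending={}
Op 2: ROLLBACK: discarded pending []; in_txn=False
Op 3: UPDATE e=27 (auto-commit; committed e=27)
Op 4: UPDATE e=2 (auto-commit; committed e=2)
After op 4: visible(e) = 2 (pending={}, committed={b=15, c=6, d=17, e=2})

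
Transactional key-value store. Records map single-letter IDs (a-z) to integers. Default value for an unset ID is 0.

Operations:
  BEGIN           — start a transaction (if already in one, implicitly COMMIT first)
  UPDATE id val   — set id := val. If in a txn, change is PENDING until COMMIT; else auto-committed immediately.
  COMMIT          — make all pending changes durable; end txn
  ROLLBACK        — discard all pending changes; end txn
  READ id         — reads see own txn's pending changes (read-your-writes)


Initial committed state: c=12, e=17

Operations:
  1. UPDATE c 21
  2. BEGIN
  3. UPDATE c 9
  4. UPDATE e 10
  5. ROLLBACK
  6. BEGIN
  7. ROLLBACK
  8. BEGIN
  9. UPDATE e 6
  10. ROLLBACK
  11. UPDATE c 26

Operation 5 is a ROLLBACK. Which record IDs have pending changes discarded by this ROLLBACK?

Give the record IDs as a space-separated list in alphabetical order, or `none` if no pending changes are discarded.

Initial committed: {c=12, e=17}
Op 1: UPDATE c=21 (auto-commit; committed c=21)
Op 2: BEGIN: in_txn=True, pending={}
Op 3: UPDATE c=9 (pending; pending now {c=9})
Op 4: UPDATE e=10 (pending; pending now {c=9, e=10})
Op 5: ROLLBACK: discarded pending ['c', 'e']; in_txn=False
Op 6: BEGIN: in_txn=True, pending={}
Op 7: ROLLBACK: discarded pending []; in_txn=False
Op 8: BEGIN: in_txn=True, pending={}
Op 9: UPDATE e=6 (pending; pending now {e=6})
Op 10: ROLLBACK: discarded pending ['e']; in_txn=False
Op 11: UPDATE c=26 (auto-commit; committed c=26)
ROLLBACK at op 5 discards: ['c', 'e']

Answer: c e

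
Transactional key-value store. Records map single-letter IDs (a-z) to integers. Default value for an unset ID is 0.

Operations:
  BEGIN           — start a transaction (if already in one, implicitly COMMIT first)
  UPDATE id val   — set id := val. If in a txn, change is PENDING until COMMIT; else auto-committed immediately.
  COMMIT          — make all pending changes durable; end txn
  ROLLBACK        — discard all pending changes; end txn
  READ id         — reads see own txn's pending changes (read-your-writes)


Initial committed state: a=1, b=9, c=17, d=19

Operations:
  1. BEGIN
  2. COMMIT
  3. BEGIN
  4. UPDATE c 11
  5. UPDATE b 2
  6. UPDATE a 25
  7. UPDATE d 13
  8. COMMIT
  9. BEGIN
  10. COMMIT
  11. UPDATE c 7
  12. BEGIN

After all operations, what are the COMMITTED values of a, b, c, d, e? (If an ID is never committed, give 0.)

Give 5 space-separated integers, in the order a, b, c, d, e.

Initial committed: {a=1, b=9, c=17, d=19}
Op 1: BEGIN: in_txn=True, pending={}
Op 2: COMMIT: merged [] into committed; committed now {a=1, b=9, c=17, d=19}
Op 3: BEGIN: in_txn=True, pending={}
Op 4: UPDATE c=11 (pending; pending now {c=11})
Op 5: UPDATE b=2 (pending; pending now {b=2, c=11})
Op 6: UPDATE a=25 (pending; pending now {a=25, b=2, c=11})
Op 7: UPDATE d=13 (pending; pending now {a=25, b=2, c=11, d=13})
Op 8: COMMIT: merged ['a', 'b', 'c', 'd'] into committed; committed now {a=25, b=2, c=11, d=13}
Op 9: BEGIN: in_txn=True, pending={}
Op 10: COMMIT: merged [] into committed; committed now {a=25, b=2, c=11, d=13}
Op 11: UPDATE c=7 (auto-commit; committed c=7)
Op 12: BEGIN: in_txn=True, pending={}
Final committed: {a=25, b=2, c=7, d=13}

Answer: 25 2 7 13 0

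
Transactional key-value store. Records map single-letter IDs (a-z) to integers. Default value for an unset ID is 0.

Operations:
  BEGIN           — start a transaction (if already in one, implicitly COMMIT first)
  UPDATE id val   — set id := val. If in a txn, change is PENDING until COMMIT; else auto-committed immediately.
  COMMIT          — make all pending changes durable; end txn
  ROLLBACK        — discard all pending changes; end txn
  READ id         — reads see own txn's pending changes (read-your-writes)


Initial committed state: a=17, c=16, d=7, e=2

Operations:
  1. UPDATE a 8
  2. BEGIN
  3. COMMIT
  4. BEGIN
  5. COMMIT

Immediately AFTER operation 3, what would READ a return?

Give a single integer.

Initial committed: {a=17, c=16, d=7, e=2}
Op 1: UPDATE a=8 (auto-commit; committed a=8)
Op 2: BEGIN: in_txn=True, pending={}
Op 3: COMMIT: merged [] into committed; committed now {a=8, c=16, d=7, e=2}
After op 3: visible(a) = 8 (pending={}, committed={a=8, c=16, d=7, e=2})

Answer: 8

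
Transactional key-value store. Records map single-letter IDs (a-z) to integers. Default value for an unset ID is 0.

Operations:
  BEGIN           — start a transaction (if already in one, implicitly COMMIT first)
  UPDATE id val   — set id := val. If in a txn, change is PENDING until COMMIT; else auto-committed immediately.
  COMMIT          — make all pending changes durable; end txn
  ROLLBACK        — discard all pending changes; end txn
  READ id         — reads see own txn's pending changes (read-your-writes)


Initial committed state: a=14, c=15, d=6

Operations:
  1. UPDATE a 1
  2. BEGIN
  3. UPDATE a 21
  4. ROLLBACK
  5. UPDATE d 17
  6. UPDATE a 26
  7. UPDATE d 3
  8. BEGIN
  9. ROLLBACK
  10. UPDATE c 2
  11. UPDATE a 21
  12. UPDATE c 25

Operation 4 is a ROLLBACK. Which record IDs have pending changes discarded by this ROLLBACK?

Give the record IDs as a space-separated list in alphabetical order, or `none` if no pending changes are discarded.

Answer: a

Derivation:
Initial committed: {a=14, c=15, d=6}
Op 1: UPDATE a=1 (auto-commit; committed a=1)
Op 2: BEGIN: in_txn=True, pending={}
Op 3: UPDATE a=21 (pending; pending now {a=21})
Op 4: ROLLBACK: discarded pending ['a']; in_txn=False
Op 5: UPDATE d=17 (auto-commit; committed d=17)
Op 6: UPDATE a=26 (auto-commit; committed a=26)
Op 7: UPDATE d=3 (auto-commit; committed d=3)
Op 8: BEGIN: in_txn=True, pending={}
Op 9: ROLLBACK: discarded pending []; in_txn=False
Op 10: UPDATE c=2 (auto-commit; committed c=2)
Op 11: UPDATE a=21 (auto-commit; committed a=21)
Op 12: UPDATE c=25 (auto-commit; committed c=25)
ROLLBACK at op 4 discards: ['a']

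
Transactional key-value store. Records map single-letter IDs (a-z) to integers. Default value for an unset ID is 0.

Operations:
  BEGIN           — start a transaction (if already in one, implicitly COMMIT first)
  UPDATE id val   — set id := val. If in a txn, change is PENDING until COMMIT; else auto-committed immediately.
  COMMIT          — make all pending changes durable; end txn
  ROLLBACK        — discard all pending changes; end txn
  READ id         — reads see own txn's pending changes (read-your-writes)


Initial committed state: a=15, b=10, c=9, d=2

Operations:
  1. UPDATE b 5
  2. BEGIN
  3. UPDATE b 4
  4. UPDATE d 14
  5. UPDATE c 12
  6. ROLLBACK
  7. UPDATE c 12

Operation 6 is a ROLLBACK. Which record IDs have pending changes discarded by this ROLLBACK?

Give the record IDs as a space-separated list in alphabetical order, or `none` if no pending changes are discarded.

Initial committed: {a=15, b=10, c=9, d=2}
Op 1: UPDATE b=5 (auto-commit; committed b=5)
Op 2: BEGIN: in_txn=True, pending={}
Op 3: UPDATE b=4 (pending; pending now {b=4})
Op 4: UPDATE d=14 (pending; pending now {b=4, d=14})
Op 5: UPDATE c=12 (pending; pending now {b=4, c=12, d=14})
Op 6: ROLLBACK: discarded pending ['b', 'c', 'd']; in_txn=False
Op 7: UPDATE c=12 (auto-commit; committed c=12)
ROLLBACK at op 6 discards: ['b', 'c', 'd']

Answer: b c d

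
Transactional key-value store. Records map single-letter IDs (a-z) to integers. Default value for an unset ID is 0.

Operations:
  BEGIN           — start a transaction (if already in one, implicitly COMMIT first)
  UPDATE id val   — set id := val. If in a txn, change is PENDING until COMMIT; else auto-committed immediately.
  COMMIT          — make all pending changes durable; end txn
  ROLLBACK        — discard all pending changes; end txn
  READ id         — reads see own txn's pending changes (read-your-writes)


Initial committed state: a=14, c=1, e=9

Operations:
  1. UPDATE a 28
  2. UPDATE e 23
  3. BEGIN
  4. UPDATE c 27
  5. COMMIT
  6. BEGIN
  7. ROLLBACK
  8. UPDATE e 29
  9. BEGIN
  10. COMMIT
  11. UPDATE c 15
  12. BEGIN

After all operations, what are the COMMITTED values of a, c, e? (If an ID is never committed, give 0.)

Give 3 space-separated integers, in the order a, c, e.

Initial committed: {a=14, c=1, e=9}
Op 1: UPDATE a=28 (auto-commit; committed a=28)
Op 2: UPDATE e=23 (auto-commit; committed e=23)
Op 3: BEGIN: in_txn=True, pending={}
Op 4: UPDATE c=27 (pending; pending now {c=27})
Op 5: COMMIT: merged ['c'] into committed; committed now {a=28, c=27, e=23}
Op 6: BEGIN: in_txn=True, pending={}
Op 7: ROLLBACK: discarded pending []; in_txn=False
Op 8: UPDATE e=29 (auto-commit; committed e=29)
Op 9: BEGIN: in_txn=True, pending={}
Op 10: COMMIT: merged [] into committed; committed now {a=28, c=27, e=29}
Op 11: UPDATE c=15 (auto-commit; committed c=15)
Op 12: BEGIN: in_txn=True, pending={}
Final committed: {a=28, c=15, e=29}

Answer: 28 15 29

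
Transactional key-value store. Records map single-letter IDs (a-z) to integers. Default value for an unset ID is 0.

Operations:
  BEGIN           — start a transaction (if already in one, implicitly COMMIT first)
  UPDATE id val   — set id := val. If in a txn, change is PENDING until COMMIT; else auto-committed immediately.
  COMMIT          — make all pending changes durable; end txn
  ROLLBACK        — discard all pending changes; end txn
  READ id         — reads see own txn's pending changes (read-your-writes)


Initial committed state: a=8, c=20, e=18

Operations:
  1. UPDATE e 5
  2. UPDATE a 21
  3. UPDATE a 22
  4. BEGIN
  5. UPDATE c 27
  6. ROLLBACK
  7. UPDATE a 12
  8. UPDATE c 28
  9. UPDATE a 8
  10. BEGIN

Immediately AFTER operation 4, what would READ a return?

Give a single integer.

Answer: 22

Derivation:
Initial committed: {a=8, c=20, e=18}
Op 1: UPDATE e=5 (auto-commit; committed e=5)
Op 2: UPDATE a=21 (auto-commit; committed a=21)
Op 3: UPDATE a=22 (auto-commit; committed a=22)
Op 4: BEGIN: in_txn=True, pending={}
After op 4: visible(a) = 22 (pending={}, committed={a=22, c=20, e=5})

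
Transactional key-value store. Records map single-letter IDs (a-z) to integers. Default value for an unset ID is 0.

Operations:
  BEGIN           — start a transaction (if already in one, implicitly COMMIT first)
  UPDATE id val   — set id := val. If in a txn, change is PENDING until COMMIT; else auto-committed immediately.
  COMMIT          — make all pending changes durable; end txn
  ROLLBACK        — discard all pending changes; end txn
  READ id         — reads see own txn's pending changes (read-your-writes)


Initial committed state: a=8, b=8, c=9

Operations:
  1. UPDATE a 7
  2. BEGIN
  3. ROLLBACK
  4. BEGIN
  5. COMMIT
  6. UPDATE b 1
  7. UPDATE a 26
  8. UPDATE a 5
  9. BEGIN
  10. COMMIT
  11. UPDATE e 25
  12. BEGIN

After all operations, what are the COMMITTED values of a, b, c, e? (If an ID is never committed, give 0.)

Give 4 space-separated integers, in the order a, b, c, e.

Initial committed: {a=8, b=8, c=9}
Op 1: UPDATE a=7 (auto-commit; committed a=7)
Op 2: BEGIN: in_txn=True, pending={}
Op 3: ROLLBACK: discarded pending []; in_txn=False
Op 4: BEGIN: in_txn=True, pending={}
Op 5: COMMIT: merged [] into committed; committed now {a=7, b=8, c=9}
Op 6: UPDATE b=1 (auto-commit; committed b=1)
Op 7: UPDATE a=26 (auto-commit; committed a=26)
Op 8: UPDATE a=5 (auto-commit; committed a=5)
Op 9: BEGIN: in_txn=True, pending={}
Op 10: COMMIT: merged [] into committed; committed now {a=5, b=1, c=9}
Op 11: UPDATE e=25 (auto-commit; committed e=25)
Op 12: BEGIN: in_txn=True, pending={}
Final committed: {a=5, b=1, c=9, e=25}

Answer: 5 1 9 25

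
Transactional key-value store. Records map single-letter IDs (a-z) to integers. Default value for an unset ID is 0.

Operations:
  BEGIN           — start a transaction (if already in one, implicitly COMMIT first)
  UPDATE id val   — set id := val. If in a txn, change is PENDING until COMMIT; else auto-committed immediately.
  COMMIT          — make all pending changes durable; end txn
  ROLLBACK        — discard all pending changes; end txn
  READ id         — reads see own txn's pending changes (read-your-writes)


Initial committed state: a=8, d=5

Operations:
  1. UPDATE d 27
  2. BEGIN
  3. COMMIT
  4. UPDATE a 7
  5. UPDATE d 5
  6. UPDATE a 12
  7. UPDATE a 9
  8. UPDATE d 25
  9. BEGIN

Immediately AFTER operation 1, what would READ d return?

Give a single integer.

Initial committed: {a=8, d=5}
Op 1: UPDATE d=27 (auto-commit; committed d=27)
After op 1: visible(d) = 27 (pending={}, committed={a=8, d=27})

Answer: 27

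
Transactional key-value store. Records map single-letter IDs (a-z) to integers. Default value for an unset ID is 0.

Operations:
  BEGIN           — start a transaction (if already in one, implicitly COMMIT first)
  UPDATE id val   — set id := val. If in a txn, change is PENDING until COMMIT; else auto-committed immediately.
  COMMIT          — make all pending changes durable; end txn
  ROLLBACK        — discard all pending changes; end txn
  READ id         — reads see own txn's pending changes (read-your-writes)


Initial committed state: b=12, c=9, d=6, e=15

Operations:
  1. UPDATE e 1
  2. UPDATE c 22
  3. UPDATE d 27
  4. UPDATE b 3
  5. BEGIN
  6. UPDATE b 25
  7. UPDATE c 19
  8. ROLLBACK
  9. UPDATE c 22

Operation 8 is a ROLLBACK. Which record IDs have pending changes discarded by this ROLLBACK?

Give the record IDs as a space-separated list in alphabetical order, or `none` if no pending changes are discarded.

Answer: b c

Derivation:
Initial committed: {b=12, c=9, d=6, e=15}
Op 1: UPDATE e=1 (auto-commit; committed e=1)
Op 2: UPDATE c=22 (auto-commit; committed c=22)
Op 3: UPDATE d=27 (auto-commit; committed d=27)
Op 4: UPDATE b=3 (auto-commit; committed b=3)
Op 5: BEGIN: in_txn=True, pending={}
Op 6: UPDATE b=25 (pending; pending now {b=25})
Op 7: UPDATE c=19 (pending; pending now {b=25, c=19})
Op 8: ROLLBACK: discarded pending ['b', 'c']; in_txn=False
Op 9: UPDATE c=22 (auto-commit; committed c=22)
ROLLBACK at op 8 discards: ['b', 'c']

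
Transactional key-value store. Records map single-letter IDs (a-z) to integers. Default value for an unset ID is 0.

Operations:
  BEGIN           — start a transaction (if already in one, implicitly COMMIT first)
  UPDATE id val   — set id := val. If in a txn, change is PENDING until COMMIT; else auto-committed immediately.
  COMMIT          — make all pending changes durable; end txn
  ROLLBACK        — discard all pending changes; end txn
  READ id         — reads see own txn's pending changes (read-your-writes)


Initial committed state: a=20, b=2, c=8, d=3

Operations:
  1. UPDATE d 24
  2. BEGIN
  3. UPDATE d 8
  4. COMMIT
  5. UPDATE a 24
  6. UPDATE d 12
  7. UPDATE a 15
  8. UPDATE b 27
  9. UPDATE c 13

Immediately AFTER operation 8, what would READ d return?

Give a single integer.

Initial committed: {a=20, b=2, c=8, d=3}
Op 1: UPDATE d=24 (auto-commit; committed d=24)
Op 2: BEGIN: in_txn=True, pending={}
Op 3: UPDATE d=8 (pending; pending now {d=8})
Op 4: COMMIT: merged ['d'] into committed; committed now {a=20, b=2, c=8, d=8}
Op 5: UPDATE a=24 (auto-commit; committed a=24)
Op 6: UPDATE d=12 (auto-commit; committed d=12)
Op 7: UPDATE a=15 (auto-commit; committed a=15)
Op 8: UPDATE b=27 (auto-commit; committed b=27)
After op 8: visible(d) = 12 (pending={}, committed={a=15, b=27, c=8, d=12})

Answer: 12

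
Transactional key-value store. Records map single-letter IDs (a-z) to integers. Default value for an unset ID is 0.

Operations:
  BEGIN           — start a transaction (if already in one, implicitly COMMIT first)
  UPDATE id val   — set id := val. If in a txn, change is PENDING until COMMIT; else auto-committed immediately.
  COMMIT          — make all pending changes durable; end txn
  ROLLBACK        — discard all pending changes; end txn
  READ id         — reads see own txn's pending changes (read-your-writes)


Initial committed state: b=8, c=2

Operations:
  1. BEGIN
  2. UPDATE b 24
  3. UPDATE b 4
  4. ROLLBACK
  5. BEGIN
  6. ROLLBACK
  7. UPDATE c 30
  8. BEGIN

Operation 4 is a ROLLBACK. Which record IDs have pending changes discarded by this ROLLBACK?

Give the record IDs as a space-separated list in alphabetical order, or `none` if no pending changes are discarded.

Answer: b

Derivation:
Initial committed: {b=8, c=2}
Op 1: BEGIN: in_txn=True, pending={}
Op 2: UPDATE b=24 (pending; pending now {b=24})
Op 3: UPDATE b=4 (pending; pending now {b=4})
Op 4: ROLLBACK: discarded pending ['b']; in_txn=False
Op 5: BEGIN: in_txn=True, pending={}
Op 6: ROLLBACK: discarded pending []; in_txn=False
Op 7: UPDATE c=30 (auto-commit; committed c=30)
Op 8: BEGIN: in_txn=True, pending={}
ROLLBACK at op 4 discards: ['b']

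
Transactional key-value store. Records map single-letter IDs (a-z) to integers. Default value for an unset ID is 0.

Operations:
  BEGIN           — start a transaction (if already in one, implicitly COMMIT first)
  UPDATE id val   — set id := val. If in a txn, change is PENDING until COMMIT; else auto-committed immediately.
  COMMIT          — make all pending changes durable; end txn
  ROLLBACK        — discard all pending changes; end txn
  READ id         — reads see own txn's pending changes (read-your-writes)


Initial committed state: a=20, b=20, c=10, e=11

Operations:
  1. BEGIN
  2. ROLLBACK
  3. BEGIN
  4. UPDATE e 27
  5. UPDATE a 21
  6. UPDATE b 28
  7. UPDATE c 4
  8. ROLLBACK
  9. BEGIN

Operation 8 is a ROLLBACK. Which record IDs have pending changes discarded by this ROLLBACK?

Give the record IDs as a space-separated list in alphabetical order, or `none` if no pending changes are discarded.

Initial committed: {a=20, b=20, c=10, e=11}
Op 1: BEGIN: in_txn=True, pending={}
Op 2: ROLLBACK: discarded pending []; in_txn=False
Op 3: BEGIN: in_txn=True, pending={}
Op 4: UPDATE e=27 (pending; pending now {e=27})
Op 5: UPDATE a=21 (pending; pending now {a=21, e=27})
Op 6: UPDATE b=28 (pending; pending now {a=21, b=28, e=27})
Op 7: UPDATE c=4 (pending; pending now {a=21, b=28, c=4, e=27})
Op 8: ROLLBACK: discarded pending ['a', 'b', 'c', 'e']; in_txn=False
Op 9: BEGIN: in_txn=True, pending={}
ROLLBACK at op 8 discards: ['a', 'b', 'c', 'e']

Answer: a b c e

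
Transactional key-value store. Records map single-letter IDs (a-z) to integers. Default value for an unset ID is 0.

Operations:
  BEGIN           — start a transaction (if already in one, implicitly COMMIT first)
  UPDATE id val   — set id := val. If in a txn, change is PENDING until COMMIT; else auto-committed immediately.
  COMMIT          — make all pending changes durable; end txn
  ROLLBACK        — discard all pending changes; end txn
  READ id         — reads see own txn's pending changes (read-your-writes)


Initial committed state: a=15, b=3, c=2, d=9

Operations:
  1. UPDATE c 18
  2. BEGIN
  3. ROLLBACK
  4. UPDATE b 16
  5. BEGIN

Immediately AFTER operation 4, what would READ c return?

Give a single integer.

Initial committed: {a=15, b=3, c=2, d=9}
Op 1: UPDATE c=18 (auto-commit; committed c=18)
Op 2: BEGIN: in_txn=True, pending={}
Op 3: ROLLBACK: discarded pending []; in_txn=False
Op 4: UPDATE b=16 (auto-commit; committed b=16)
After op 4: visible(c) = 18 (pending={}, committed={a=15, b=16, c=18, d=9})

Answer: 18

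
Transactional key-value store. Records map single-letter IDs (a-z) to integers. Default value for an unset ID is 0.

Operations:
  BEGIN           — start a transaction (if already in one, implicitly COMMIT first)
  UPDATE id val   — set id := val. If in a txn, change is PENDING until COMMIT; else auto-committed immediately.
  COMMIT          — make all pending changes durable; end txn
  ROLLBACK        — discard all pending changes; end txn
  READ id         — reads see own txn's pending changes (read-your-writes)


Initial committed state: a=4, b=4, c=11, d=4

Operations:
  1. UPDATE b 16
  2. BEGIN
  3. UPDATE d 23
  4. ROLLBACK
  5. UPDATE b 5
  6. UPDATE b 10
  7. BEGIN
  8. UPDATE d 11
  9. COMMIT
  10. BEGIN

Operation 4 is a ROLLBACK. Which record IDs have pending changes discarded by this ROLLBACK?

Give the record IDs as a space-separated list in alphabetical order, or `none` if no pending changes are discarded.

Initial committed: {a=4, b=4, c=11, d=4}
Op 1: UPDATE b=16 (auto-commit; committed b=16)
Op 2: BEGIN: in_txn=True, pending={}
Op 3: UPDATE d=23 (pending; pending now {d=23})
Op 4: ROLLBACK: discarded pending ['d']; in_txn=False
Op 5: UPDATE b=5 (auto-commit; committed b=5)
Op 6: UPDATE b=10 (auto-commit; committed b=10)
Op 7: BEGIN: in_txn=True, pending={}
Op 8: UPDATE d=11 (pending; pending now {d=11})
Op 9: COMMIT: merged ['d'] into committed; committed now {a=4, b=10, c=11, d=11}
Op 10: BEGIN: in_txn=True, pending={}
ROLLBACK at op 4 discards: ['d']

Answer: d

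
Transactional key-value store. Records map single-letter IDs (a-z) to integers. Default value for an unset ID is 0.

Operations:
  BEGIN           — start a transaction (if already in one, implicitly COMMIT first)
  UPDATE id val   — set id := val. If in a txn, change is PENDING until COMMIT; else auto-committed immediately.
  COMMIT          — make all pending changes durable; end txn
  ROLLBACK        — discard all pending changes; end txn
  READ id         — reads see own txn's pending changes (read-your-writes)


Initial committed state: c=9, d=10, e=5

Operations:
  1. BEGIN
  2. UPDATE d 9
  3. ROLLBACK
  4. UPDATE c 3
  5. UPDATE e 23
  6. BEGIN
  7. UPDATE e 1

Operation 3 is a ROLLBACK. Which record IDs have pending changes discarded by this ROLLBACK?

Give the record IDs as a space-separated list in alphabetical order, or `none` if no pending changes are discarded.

Answer: d

Derivation:
Initial committed: {c=9, d=10, e=5}
Op 1: BEGIN: in_txn=True, pending={}
Op 2: UPDATE d=9 (pending; pending now {d=9})
Op 3: ROLLBACK: discarded pending ['d']; in_txn=False
Op 4: UPDATE c=3 (auto-commit; committed c=3)
Op 5: UPDATE e=23 (auto-commit; committed e=23)
Op 6: BEGIN: in_txn=True, pending={}
Op 7: UPDATE e=1 (pending; pending now {e=1})
ROLLBACK at op 3 discards: ['d']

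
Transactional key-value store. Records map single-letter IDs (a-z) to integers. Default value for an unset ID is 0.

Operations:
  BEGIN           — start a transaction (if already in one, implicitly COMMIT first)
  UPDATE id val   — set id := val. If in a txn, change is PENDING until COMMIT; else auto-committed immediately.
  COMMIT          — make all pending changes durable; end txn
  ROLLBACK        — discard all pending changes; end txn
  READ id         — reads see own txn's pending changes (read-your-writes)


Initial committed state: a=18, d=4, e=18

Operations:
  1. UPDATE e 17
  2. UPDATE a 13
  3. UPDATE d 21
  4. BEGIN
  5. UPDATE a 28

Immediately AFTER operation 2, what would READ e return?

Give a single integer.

Answer: 17

Derivation:
Initial committed: {a=18, d=4, e=18}
Op 1: UPDATE e=17 (auto-commit; committed e=17)
Op 2: UPDATE a=13 (auto-commit; committed a=13)
After op 2: visible(e) = 17 (pending={}, committed={a=13, d=4, e=17})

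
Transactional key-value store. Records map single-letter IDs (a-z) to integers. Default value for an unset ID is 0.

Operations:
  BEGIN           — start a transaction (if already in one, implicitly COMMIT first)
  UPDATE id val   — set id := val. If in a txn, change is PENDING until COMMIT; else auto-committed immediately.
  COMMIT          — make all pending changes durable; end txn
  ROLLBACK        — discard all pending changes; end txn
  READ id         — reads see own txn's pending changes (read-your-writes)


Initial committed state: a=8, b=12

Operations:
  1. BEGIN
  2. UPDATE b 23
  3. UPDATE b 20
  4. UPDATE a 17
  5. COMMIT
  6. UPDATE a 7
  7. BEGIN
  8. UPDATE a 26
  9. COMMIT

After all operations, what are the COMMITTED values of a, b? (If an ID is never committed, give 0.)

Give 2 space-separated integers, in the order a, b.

Answer: 26 20

Derivation:
Initial committed: {a=8, b=12}
Op 1: BEGIN: in_txn=True, pending={}
Op 2: UPDATE b=23 (pending; pending now {b=23})
Op 3: UPDATE b=20 (pending; pending now {b=20})
Op 4: UPDATE a=17 (pending; pending now {a=17, b=20})
Op 5: COMMIT: merged ['a', 'b'] into committed; committed now {a=17, b=20}
Op 6: UPDATE a=7 (auto-commit; committed a=7)
Op 7: BEGIN: in_txn=True, pending={}
Op 8: UPDATE a=26 (pending; pending now {a=26})
Op 9: COMMIT: merged ['a'] into committed; committed now {a=26, b=20}
Final committed: {a=26, b=20}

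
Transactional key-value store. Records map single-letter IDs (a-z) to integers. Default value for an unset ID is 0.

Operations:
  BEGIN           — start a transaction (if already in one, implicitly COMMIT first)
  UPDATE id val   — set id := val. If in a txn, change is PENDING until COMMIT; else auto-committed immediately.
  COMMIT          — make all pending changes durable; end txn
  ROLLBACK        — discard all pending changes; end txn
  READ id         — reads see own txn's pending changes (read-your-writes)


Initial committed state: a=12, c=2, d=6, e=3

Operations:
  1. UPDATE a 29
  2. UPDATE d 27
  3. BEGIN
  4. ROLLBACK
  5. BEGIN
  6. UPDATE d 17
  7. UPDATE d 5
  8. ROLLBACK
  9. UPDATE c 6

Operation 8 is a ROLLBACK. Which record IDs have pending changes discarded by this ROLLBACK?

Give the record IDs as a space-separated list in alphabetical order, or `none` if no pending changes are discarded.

Answer: d

Derivation:
Initial committed: {a=12, c=2, d=6, e=3}
Op 1: UPDATE a=29 (auto-commit; committed a=29)
Op 2: UPDATE d=27 (auto-commit; committed d=27)
Op 3: BEGIN: in_txn=True, pending={}
Op 4: ROLLBACK: discarded pending []; in_txn=False
Op 5: BEGIN: in_txn=True, pending={}
Op 6: UPDATE d=17 (pending; pending now {d=17})
Op 7: UPDATE d=5 (pending; pending now {d=5})
Op 8: ROLLBACK: discarded pending ['d']; in_txn=False
Op 9: UPDATE c=6 (auto-commit; committed c=6)
ROLLBACK at op 8 discards: ['d']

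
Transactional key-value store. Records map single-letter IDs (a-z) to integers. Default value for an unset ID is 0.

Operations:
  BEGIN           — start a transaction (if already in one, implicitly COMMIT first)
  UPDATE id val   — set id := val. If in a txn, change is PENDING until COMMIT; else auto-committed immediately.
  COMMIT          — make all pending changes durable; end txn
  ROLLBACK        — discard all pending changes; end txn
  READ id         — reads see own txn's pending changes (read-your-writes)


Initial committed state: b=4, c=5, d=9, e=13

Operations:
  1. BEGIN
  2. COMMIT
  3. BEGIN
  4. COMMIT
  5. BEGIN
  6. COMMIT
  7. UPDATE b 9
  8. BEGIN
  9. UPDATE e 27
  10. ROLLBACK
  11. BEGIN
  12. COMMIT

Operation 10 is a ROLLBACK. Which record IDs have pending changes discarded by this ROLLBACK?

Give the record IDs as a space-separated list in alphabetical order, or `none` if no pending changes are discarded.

Answer: e

Derivation:
Initial committed: {b=4, c=5, d=9, e=13}
Op 1: BEGIN: in_txn=True, pending={}
Op 2: COMMIT: merged [] into committed; committed now {b=4, c=5, d=9, e=13}
Op 3: BEGIN: in_txn=True, pending={}
Op 4: COMMIT: merged [] into committed; committed now {b=4, c=5, d=9, e=13}
Op 5: BEGIN: in_txn=True, pending={}
Op 6: COMMIT: merged [] into committed; committed now {b=4, c=5, d=9, e=13}
Op 7: UPDATE b=9 (auto-commit; committed b=9)
Op 8: BEGIN: in_txn=True, pending={}
Op 9: UPDATE e=27 (pending; pending now {e=27})
Op 10: ROLLBACK: discarded pending ['e']; in_txn=False
Op 11: BEGIN: in_txn=True, pending={}
Op 12: COMMIT: merged [] into committed; committed now {b=9, c=5, d=9, e=13}
ROLLBACK at op 10 discards: ['e']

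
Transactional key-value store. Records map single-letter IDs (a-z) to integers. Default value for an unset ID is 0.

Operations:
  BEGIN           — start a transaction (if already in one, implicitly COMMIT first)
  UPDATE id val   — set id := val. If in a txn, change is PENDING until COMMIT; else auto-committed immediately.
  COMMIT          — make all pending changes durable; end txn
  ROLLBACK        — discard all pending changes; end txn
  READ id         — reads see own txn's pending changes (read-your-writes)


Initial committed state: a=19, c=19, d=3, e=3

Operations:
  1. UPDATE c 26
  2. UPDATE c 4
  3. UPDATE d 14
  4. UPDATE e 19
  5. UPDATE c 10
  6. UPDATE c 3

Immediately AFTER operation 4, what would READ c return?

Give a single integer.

Initial committed: {a=19, c=19, d=3, e=3}
Op 1: UPDATE c=26 (auto-commit; committed c=26)
Op 2: UPDATE c=4 (auto-commit; committed c=4)
Op 3: UPDATE d=14 (auto-commit; committed d=14)
Op 4: UPDATE e=19 (auto-commit; committed e=19)
After op 4: visible(c) = 4 (pending={}, committed={a=19, c=4, d=14, e=19})

Answer: 4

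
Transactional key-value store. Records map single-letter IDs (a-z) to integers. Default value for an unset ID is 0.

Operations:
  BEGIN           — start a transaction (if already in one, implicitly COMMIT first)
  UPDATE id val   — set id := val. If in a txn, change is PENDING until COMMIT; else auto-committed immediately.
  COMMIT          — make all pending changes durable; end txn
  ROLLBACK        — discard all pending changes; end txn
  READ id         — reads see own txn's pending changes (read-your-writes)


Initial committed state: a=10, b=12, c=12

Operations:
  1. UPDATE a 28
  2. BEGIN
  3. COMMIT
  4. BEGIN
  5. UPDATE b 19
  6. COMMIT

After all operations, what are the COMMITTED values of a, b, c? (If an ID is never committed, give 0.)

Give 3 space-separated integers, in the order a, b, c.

Initial committed: {a=10, b=12, c=12}
Op 1: UPDATE a=28 (auto-commit; committed a=28)
Op 2: BEGIN: in_txn=True, pending={}
Op 3: COMMIT: merged [] into committed; committed now {a=28, b=12, c=12}
Op 4: BEGIN: in_txn=True, pending={}
Op 5: UPDATE b=19 (pending; pending now {b=19})
Op 6: COMMIT: merged ['b'] into committed; committed now {a=28, b=19, c=12}
Final committed: {a=28, b=19, c=12}

Answer: 28 19 12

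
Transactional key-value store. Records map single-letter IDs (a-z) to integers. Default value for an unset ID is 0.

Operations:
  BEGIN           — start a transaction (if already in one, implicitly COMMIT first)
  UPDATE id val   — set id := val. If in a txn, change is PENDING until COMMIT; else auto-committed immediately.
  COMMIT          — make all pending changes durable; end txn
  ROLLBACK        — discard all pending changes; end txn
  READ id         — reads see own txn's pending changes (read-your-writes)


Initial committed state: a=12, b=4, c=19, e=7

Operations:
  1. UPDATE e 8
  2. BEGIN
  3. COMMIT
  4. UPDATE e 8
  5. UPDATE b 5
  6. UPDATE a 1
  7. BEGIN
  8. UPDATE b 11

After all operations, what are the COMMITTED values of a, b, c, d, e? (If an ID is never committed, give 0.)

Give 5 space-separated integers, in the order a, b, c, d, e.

Initial committed: {a=12, b=4, c=19, e=7}
Op 1: UPDATE e=8 (auto-commit; committed e=8)
Op 2: BEGIN: in_txn=True, pending={}
Op 3: COMMIT: merged [] into committed; committed now {a=12, b=4, c=19, e=8}
Op 4: UPDATE e=8 (auto-commit; committed e=8)
Op 5: UPDATE b=5 (auto-commit; committed b=5)
Op 6: UPDATE a=1 (auto-commit; committed a=1)
Op 7: BEGIN: in_txn=True, pending={}
Op 8: UPDATE b=11 (pending; pending now {b=11})
Final committed: {a=1, b=5, c=19, e=8}

Answer: 1 5 19 0 8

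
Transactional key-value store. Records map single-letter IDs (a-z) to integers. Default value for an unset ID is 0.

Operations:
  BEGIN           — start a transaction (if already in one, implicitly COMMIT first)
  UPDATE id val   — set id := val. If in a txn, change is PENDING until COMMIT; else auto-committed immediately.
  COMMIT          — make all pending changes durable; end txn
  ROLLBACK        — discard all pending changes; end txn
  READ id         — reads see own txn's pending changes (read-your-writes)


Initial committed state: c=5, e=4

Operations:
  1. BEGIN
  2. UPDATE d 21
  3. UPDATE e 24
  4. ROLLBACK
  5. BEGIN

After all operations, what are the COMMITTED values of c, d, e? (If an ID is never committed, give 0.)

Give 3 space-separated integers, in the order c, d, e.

Answer: 5 0 4

Derivation:
Initial committed: {c=5, e=4}
Op 1: BEGIN: in_txn=True, pending={}
Op 2: UPDATE d=21 (pending; pending now {d=21})
Op 3: UPDATE e=24 (pending; pending now {d=21, e=24})
Op 4: ROLLBACK: discarded pending ['d', 'e']; in_txn=False
Op 5: BEGIN: in_txn=True, pending={}
Final committed: {c=5, e=4}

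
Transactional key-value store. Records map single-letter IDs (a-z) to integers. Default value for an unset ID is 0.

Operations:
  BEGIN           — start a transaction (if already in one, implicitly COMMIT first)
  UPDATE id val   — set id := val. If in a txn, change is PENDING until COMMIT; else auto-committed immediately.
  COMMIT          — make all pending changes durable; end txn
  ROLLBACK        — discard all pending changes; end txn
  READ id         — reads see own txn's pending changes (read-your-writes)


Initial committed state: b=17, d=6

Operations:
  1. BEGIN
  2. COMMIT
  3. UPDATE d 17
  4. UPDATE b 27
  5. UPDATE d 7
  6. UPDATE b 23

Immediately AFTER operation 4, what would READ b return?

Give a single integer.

Answer: 27

Derivation:
Initial committed: {b=17, d=6}
Op 1: BEGIN: in_txn=True, pending={}
Op 2: COMMIT: merged [] into committed; committed now {b=17, d=6}
Op 3: UPDATE d=17 (auto-commit; committed d=17)
Op 4: UPDATE b=27 (auto-commit; committed b=27)
After op 4: visible(b) = 27 (pending={}, committed={b=27, d=17})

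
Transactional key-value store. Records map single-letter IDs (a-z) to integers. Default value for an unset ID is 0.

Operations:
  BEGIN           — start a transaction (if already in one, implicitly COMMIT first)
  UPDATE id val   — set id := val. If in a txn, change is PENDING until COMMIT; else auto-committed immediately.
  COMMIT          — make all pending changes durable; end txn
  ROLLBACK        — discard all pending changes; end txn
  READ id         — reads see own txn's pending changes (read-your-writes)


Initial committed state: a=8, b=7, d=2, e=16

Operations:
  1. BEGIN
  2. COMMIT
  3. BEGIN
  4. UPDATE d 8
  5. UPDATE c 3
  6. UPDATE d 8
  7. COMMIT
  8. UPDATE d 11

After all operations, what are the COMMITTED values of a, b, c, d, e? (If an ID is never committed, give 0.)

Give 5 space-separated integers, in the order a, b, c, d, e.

Answer: 8 7 3 11 16

Derivation:
Initial committed: {a=8, b=7, d=2, e=16}
Op 1: BEGIN: in_txn=True, pending={}
Op 2: COMMIT: merged [] into committed; committed now {a=8, b=7, d=2, e=16}
Op 3: BEGIN: in_txn=True, pending={}
Op 4: UPDATE d=8 (pending; pending now {d=8})
Op 5: UPDATE c=3 (pending; pending now {c=3, d=8})
Op 6: UPDATE d=8 (pending; pending now {c=3, d=8})
Op 7: COMMIT: merged ['c', 'd'] into committed; committed now {a=8, b=7, c=3, d=8, e=16}
Op 8: UPDATE d=11 (auto-commit; committed d=11)
Final committed: {a=8, b=7, c=3, d=11, e=16}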